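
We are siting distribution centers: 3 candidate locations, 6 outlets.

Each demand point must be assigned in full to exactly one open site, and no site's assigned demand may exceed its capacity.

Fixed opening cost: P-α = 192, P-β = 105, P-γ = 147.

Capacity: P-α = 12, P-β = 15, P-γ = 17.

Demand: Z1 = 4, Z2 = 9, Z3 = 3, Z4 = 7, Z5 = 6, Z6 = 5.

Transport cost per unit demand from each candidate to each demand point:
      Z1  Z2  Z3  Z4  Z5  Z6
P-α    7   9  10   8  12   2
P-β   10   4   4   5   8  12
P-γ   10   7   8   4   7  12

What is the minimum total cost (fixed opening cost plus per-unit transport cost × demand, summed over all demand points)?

600

Open {P-α, P-β, P-γ}; cheapest assignment that respects the capacities:
  P-α (cap 12, load 9): Z1, Z6 — cost 4×7 + 5×2 = 38
  P-β (cap 15, load 12): Z2, Z3 — cost 9×4 + 3×4 = 48
  P-γ (cap 17, load 13): Z4, Z5 — cost 7×4 + 6×7 = 70
  Shipping 156, fixed 444 → total 600.
  Any other capacity-feasible assignment to {P-α, P-β, P-γ} ships for at least 156.
Total demand is 34 and no other set of sites has combined capacity ≥ 34, so {P-α, P-β, P-γ} is the only feasible choice of open sites. Minimum: 600.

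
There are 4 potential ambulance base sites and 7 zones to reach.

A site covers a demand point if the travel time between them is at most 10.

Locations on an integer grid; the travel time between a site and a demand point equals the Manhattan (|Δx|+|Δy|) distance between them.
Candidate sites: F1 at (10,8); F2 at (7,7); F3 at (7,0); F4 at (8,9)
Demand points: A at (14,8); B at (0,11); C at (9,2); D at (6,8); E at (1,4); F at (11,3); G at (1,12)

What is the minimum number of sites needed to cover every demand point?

2

Coverage sets (demand points within 10 of each site):
  F1: {A, C, D, F}
  F2: {A, C, D, E, F}
  F3: {C, D, E, F}
  F4: {A, B, C, D, F, G}
No single site covers all 7 demand points.
But {F2, F4} covers everything, so the minimum is 2.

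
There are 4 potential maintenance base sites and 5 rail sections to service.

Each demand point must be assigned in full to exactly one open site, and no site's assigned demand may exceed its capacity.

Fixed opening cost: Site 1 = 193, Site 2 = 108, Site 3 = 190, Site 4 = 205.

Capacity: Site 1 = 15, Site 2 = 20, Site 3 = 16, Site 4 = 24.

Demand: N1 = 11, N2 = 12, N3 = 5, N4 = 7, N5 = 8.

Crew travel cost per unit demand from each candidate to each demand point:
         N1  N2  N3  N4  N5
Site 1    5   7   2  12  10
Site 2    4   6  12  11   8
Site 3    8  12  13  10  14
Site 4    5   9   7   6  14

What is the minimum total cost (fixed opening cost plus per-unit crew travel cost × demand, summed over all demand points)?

581

Open {Site 2, Site 4}; cheapest assignment that respects the capacities:
  Site 2 (cap 20, load 20): N2, N5 — cost 12×6 + 8×8 = 136
  Site 4 (cap 24, load 23): N1, N3, N4 — cost 11×5 + 5×7 + 7×6 = 132
  Shipping 268, fixed 313 → total 581.
  Any other capacity-feasible assignment to {Site 2, Site 4} ships for at least 268.
Compare {Site 1, Site 2, Site 4}: its best feasible assignment gives total 749.
Compare {Site 2, Site 3, Site 4}: its best feasible assignment gives total 771.
Every other set of open sites that can feasibly serve all demand totals ≥ 749 even under its best assignment. Minimum: 581.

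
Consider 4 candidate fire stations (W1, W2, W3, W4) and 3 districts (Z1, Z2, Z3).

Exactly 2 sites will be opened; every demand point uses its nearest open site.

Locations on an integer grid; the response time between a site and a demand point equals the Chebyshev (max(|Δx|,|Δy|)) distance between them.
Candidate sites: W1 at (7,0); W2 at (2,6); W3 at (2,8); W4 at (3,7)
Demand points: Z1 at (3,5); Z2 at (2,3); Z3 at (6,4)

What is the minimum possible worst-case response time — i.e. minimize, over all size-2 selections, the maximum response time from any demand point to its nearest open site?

Open {W2, W4}.
  Farthest demand point is Z2 at response time 3 (to W2); all others are ≤ 3.
With {W1, W2} the worst case is 4.
With {W1, W4} the worst case is 4.
No size-2 selection achieves below 3.

3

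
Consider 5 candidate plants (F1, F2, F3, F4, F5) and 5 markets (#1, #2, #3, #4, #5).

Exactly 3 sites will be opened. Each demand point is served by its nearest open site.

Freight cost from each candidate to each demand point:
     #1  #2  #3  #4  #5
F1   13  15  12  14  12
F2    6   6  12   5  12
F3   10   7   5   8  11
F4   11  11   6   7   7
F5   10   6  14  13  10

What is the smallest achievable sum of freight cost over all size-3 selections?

Open {F2, F3, F4}.
  #1→F2 6, #2→F2 6, #3→F3 5, #4→F2 5, #5→F4 7  ⇒ total 29.
Compare {F1, F2, F4}: total 30.
Compare {F2, F4, F5}: total 30.
No size-3 selection does better; minimum is 29.

29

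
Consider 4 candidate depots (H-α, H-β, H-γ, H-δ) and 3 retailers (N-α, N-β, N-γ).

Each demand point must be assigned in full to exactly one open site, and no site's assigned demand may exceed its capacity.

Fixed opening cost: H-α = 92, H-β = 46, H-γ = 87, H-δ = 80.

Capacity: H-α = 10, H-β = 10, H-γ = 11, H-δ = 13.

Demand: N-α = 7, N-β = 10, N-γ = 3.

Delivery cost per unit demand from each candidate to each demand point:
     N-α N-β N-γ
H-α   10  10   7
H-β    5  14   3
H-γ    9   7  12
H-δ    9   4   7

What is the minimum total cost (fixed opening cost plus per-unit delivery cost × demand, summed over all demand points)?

210

Open {H-β, H-δ}; cheapest assignment that respects the capacities:
  H-β (cap 10, load 10): N-α, N-γ — cost 7×5 + 3×3 = 44
  H-δ (cap 13, load 10): N-β — cost 10×4 = 40
  Shipping 84, fixed 126 → total 210.
  Any other capacity-feasible assignment to {H-β, H-δ} ships for at least 84.
Compare {H-β, H-γ}: its best feasible assignment gives total 247.
Compare {H-α, H-β}: its best feasible assignment gives total 282.
Every other set of open sites that can feasibly serve all demand totals ≥ 247 even under its best assignment. Minimum: 210.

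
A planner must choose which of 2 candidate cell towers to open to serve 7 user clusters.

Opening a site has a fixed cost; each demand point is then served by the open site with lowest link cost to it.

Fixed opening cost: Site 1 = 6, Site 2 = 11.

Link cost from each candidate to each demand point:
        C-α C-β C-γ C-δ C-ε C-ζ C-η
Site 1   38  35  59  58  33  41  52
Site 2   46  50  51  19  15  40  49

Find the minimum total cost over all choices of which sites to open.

264

Open {Site 1, Site 2}: assign each demand point to its cheapest open site.
  C-α→Site 1 38, C-β→Site 1 35, C-γ→Site 2 51, C-δ→Site 2 19, C-ε→Site 2 15, C-ζ→Site 2 40, C-η→Site 2 49
  link cost 247, fixed 17 → total 264.
Compare {Site 2}: link cost 270 + fixed 11 = 281.
Compare {Site 1}: link cost 316 + fixed 6 = 322.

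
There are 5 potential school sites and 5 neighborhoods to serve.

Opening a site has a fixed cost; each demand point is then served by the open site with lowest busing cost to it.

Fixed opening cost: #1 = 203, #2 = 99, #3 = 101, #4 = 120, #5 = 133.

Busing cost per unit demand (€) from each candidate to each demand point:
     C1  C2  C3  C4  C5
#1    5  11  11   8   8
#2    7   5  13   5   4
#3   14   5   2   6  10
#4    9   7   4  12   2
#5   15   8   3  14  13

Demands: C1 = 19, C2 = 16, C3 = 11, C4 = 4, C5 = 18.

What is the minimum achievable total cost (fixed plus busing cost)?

Open {#2, #3}: assign each demand point to its cheapest open site.
  C1→#2 19×7=133, C2→#2 16×5=80, C3→#3 11×2=22, C4→#2 4×5=20, C5→#2 18×4=72
  busing cost 327, fixed 200 → total 527.
Compare {#4}: busing cost 411 + fixed 120 = 531.
Compare {#2, #4}: busing cost 313 + fixed 219 = 532.
Compare {#2}: busing cost 448 + fixed 99 = 547.
All other subsets cost ≥ 531. Minimum total cost: 527.

527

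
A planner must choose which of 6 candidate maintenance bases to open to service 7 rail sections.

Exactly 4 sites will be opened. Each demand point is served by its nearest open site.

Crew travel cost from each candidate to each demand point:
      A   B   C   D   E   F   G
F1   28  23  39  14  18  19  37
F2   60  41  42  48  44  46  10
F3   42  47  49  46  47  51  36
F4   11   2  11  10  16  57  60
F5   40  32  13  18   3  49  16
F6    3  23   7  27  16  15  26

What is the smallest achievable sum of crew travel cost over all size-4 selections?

Open {F2, F4, F5, F6}.
  A→F6 3, B→F4 2, C→F6 7, D→F4 10, E→F5 3, F→F6 15, G→F2 10  ⇒ total 50.
Compare {F1, F4, F5, F6}: total 56.
Compare {F3, F4, F5, F6}: total 56.
No size-4 selection does better; minimum is 50.

50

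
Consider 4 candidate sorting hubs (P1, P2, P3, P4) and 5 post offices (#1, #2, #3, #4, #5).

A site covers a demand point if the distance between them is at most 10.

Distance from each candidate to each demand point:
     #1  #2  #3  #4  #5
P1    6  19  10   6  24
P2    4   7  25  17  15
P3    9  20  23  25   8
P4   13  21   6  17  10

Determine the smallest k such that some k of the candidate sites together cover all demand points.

3

Coverage sets (demand points within 10 of each site):
  P1: {#1, #3, #4}
  P2: {#1, #2}
  P3: {#1, #5}
  P4: {#3, #5}
No 2 sites suffice: every size-2 union leaves at least one demand point uncovered.
But {P1, P2, P3} covers everything, so the minimum is 3.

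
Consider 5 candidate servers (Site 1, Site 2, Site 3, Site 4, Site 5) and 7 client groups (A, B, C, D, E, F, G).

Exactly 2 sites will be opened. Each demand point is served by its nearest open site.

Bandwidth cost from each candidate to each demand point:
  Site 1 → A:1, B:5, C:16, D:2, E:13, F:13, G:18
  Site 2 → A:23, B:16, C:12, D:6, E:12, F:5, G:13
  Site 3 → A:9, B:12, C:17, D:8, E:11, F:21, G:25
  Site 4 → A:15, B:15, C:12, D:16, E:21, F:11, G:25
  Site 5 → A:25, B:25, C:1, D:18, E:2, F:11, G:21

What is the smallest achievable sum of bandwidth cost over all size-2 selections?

Open {Site 1, Site 5}.
  A→Site 1 1, B→Site 1 5, C→Site 5 1, D→Site 1 2, E→Site 5 2, F→Site 5 11, G→Site 1 18  ⇒ total 40.
Compare {Site 1, Site 2}: total 50.
Compare {Site 1, Site 4}: total 62.
No size-2 selection does better; minimum is 40.

40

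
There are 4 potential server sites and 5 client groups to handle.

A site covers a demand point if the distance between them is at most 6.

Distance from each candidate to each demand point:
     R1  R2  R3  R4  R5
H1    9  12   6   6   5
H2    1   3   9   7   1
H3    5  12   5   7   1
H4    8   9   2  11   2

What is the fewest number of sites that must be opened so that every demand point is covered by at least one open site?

Coverage sets (demand points within 6 of each site):
  H1: {R3, R4, R5}
  H2: {R1, R2, R5}
  H3: {R1, R3, R5}
  H4: {R3, R5}
No single site covers all 5 demand points.
But {H1, H2} covers everything, so the minimum is 2.

2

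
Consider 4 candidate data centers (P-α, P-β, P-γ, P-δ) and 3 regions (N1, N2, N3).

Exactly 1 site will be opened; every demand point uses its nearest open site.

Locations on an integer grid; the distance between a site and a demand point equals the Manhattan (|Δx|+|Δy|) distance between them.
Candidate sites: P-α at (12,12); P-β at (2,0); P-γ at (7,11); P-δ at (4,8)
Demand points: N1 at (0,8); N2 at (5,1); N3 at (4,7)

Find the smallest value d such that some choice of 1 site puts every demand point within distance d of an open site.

Open {P-δ}.
  Farthest demand point is N2 at distance 8 (to P-δ); all others are ≤ 8.
With {P-β} the worst case is 10.
With {P-γ} the worst case is 12.
No size-1 selection achieves below 8.

8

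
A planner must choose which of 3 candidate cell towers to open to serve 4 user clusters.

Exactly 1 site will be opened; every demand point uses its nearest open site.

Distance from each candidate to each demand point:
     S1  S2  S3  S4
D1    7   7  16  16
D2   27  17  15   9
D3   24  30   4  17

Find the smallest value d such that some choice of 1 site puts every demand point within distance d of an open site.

Open {D1}.
  Farthest demand point is S3 at distance 16 (to D1); all others are ≤ 16.
With {D2} the worst case is 27.
With {D3} the worst case is 30.
No size-1 selection achieves below 16.

16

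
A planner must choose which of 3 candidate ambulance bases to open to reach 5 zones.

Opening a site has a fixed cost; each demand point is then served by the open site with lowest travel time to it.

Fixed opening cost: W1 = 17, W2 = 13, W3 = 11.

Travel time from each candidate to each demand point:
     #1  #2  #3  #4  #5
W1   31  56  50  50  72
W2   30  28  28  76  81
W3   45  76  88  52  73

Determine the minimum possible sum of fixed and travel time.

235

Open {W2, W3}: assign each demand point to its cheapest open site.
  #1→W2 30, #2→W2 28, #3→W2 28, #4→W3 52, #5→W3 73
  travel time 211, fixed 24 → total 235.
Compare {W1, W2}: travel time 208 + fixed 30 = 238.
Compare {W1, W2, W3}: travel time 208 + fixed 41 = 249.
Compare {W2}: travel time 243 + fixed 13 = 256.
All other subsets cost ≥ 238. Minimum total cost: 235.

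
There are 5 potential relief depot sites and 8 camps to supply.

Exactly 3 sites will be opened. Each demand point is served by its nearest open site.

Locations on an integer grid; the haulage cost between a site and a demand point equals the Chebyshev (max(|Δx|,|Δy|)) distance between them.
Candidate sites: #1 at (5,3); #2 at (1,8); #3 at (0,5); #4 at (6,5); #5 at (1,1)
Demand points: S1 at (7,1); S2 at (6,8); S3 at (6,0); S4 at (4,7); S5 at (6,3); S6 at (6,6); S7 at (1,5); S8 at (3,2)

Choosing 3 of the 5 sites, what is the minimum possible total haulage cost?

Open {#1, #3, #4}.
  S1→#1 2, S2→#4 3, S3→#1 3, S4→#4 2, S5→#1 1, S6→#4 1, S7→#3 1, S8→#1 2  ⇒ total 15.
Compare {#1, #2, #4}: total 17.
Compare {#1, #4, #5}: total 18.
No size-3 selection does better; minimum is 15.

15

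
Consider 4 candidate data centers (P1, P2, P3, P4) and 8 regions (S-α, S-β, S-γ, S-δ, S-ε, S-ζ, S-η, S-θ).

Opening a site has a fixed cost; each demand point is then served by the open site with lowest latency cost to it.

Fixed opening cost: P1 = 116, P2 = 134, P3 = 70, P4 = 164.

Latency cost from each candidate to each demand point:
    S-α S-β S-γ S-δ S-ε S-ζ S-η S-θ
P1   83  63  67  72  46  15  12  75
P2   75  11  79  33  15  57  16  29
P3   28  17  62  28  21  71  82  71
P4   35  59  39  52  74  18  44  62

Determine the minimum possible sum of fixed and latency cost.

440

Open {P1, P3}: assign each demand point to its cheapest open site.
  S-α→P3 28, S-β→P3 17, S-γ→P3 62, S-δ→P3 28, S-ε→P3 21, S-ζ→P1 15, S-η→P1 12, S-θ→P3 71
  latency cost 254, fixed 186 → total 440.
Compare {P2}: latency cost 315 + fixed 134 = 449.
Compare {P3}: latency cost 380 + fixed 70 = 450.
Compare {P2, P3}: latency cost 246 + fixed 204 = 450.
All other subsets cost ≥ 449. Minimum total cost: 440.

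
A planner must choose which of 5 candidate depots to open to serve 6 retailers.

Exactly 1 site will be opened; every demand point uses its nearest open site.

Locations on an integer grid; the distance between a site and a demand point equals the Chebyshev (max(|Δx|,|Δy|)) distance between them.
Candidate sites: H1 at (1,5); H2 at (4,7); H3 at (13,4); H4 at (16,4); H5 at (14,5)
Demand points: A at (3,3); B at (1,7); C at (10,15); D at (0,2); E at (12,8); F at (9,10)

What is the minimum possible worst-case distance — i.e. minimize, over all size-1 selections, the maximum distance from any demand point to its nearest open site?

8

Open {H2}.
  Farthest demand point is C at distance 8 (to H2); all others are ≤ 8.
With {H1} the worst case is 11.
With {H3} the worst case is 13.
No size-1 selection achieves below 8.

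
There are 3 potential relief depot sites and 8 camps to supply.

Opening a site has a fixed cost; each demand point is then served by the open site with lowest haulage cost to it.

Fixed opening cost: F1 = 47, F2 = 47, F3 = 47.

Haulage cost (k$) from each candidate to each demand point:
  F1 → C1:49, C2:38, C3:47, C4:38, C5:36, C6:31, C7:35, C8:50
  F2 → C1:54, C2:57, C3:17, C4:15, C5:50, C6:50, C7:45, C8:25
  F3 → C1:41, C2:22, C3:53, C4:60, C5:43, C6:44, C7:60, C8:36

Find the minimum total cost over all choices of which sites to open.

340

Open {F1, F2}: assign each demand point to its cheapest open site.
  C1→F1 49, C2→F1 38, C3→F2 17, C4→F2 15, C5→F1 36, C6→F1 31, C7→F1 35, C8→F2 25
  haulage cost 246, fixed 94 → total 340.
Compare {F2, F3}: haulage cost 252 + fixed 94 = 346.
Compare {F2}: haulage cost 313 + fixed 47 = 360.
Compare {F1, F2, F3}: haulage cost 222 + fixed 141 = 363.
All other subsets cost ≥ 346. Minimum total cost: 340.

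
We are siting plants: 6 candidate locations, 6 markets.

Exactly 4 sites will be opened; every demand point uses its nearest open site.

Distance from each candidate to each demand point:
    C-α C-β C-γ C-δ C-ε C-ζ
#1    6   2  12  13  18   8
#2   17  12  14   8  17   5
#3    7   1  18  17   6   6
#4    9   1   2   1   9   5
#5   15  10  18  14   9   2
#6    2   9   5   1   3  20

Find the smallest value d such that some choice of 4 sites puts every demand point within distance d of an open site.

3

Open {#1, #4, #5, #6}.
  Farthest demand point is C-ε at distance 3 (to #6); all others are ≤ 3.
With {#2, #4, #5, #6} the worst case is 3.
With {#3, #4, #5, #6} the worst case is 3.
No size-4 selection achieves below 3.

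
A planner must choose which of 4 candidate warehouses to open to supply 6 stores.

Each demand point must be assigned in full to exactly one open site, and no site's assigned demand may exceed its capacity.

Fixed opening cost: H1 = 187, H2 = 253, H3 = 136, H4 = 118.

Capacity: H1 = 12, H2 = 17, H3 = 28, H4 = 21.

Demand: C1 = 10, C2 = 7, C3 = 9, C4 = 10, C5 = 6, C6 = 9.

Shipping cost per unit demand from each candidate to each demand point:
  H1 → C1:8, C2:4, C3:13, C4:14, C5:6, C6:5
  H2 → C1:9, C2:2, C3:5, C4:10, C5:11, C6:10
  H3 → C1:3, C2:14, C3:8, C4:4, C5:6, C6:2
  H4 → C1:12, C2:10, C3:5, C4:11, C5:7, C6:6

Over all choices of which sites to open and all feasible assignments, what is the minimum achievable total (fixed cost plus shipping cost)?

Open {H1, H3, H4}; cheapest assignment that respects the capacities:
  H1 (cap 12, load 7): C2 — cost 7×4 = 28
  H3 (cap 28, load 26): C1, C4, C5 — cost 10×3 + 10×4 + 6×6 = 106
  H4 (cap 21, load 18): C3, C6 — cost 9×5 + 9×6 = 99
  Shipping 233, fixed 441 → total 674.
  Any other capacity-feasible assignment to {H1, H3, H4} ships for at least 233.
Compare {H2, H3, H4}: its best feasible assignment gives total 726.
Compare {H1, H2, H3}: its best feasible assignment gives total 786.
Every other set of open sites that can feasibly serve all demand totals ≥ 726 even under its best assignment. Minimum: 674.

674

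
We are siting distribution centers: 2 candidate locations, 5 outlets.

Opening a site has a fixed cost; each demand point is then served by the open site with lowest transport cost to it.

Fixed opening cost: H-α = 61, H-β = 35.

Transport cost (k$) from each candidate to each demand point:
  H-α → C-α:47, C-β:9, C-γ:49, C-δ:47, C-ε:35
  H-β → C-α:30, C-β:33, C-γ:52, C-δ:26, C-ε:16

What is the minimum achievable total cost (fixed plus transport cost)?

192

Open {H-β}: assign each demand point to its cheapest open site.
  C-α→H-β 30, C-β→H-β 33, C-γ→H-β 52, C-δ→H-β 26, C-ε→H-β 16
  transport cost 157, fixed 35 → total 192.
Compare {H-α, H-β}: transport cost 130 + fixed 96 = 226.
Compare {H-α}: transport cost 187 + fixed 61 = 248.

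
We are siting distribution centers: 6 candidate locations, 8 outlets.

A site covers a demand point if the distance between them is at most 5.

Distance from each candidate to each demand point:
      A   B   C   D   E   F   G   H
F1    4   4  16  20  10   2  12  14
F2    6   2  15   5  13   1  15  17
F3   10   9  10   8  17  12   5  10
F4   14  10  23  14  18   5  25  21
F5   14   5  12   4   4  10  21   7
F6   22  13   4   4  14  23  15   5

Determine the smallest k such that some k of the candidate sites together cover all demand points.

Coverage sets (demand points within 5 of each site):
  F1: {A, B, F}
  F2: {B, D, F}
  F3: {G}
  F4: {F}
  F5: {B, D, E}
  F6: {C, D, H}
No 3 sites suffice: every size-3 union leaves at least one demand point uncovered.
But {F1, F3, F5, F6} covers everything, so the minimum is 4.

4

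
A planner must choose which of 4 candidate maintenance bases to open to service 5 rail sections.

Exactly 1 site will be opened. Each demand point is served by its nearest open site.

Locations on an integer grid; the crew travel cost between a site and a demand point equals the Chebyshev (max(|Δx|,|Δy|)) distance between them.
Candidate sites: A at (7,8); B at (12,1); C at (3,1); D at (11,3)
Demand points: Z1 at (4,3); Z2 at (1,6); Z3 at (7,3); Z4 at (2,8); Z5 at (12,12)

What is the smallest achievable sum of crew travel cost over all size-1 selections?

26

Open {A}.
  Z1→A 5, Z2→A 6, Z3→A 5, Z4→A 5, Z5→A 5  ⇒ total 26.
Compare {C}: total 29.
Compare {D}: total 39.
No size-1 selection does better; minimum is 26.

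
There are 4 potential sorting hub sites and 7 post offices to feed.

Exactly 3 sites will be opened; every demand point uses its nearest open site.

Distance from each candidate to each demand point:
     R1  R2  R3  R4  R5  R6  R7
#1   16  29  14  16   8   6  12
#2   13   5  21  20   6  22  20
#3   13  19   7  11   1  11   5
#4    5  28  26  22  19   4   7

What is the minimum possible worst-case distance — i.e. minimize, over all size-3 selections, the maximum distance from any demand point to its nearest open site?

Open {#2, #3, #4}.
  Farthest demand point is R4 at distance 11 (to #3); all others are ≤ 11.
With {#1, #2, #3} the worst case is 13.
With {#1, #2, #4} the worst case is 16.
No size-3 selection achieves below 11.

11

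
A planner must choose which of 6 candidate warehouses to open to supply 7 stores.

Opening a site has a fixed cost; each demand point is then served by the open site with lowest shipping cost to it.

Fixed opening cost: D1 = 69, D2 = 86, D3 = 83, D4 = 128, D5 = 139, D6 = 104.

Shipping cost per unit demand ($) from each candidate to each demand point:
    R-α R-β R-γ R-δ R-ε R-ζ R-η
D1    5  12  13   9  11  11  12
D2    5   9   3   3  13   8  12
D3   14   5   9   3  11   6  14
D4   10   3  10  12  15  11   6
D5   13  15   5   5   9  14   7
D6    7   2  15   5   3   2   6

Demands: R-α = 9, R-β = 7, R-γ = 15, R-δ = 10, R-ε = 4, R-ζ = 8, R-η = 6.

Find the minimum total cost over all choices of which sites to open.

Open {D2, D6}: assign each demand point to its cheapest open site.
  R-α→D2 9×5=45, R-β→D6 7×2=14, R-γ→D2 15×3=45, R-δ→D2 10×3=30, R-ε→D6 4×3=12, R-ζ→D6 8×2=16, R-η→D6 6×6=36
  shipping cost 198, fixed 190 → total 388.
Compare {D2}: shipping cost 371 + fixed 86 = 457.
Compare {D1, D2, D6}: shipping cost 198 + fixed 259 = 457.
Compare {D2, D3, D6}: shipping cost 198 + fixed 273 = 471.
All other subsets cost ≥ 457. Minimum total cost: 388.

388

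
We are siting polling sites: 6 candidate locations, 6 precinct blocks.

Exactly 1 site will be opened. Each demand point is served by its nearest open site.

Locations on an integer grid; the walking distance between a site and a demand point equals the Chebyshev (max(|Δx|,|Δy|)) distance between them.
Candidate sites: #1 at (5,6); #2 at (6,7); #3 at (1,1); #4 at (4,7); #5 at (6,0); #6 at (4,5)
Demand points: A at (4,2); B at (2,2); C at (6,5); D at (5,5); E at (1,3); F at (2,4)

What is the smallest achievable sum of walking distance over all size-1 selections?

Open {#6}.
  A→#6 3, B→#6 3, C→#6 2, D→#6 1, E→#6 3, F→#6 2  ⇒ total 14.
Compare {#1}: total 17.
Compare {#3}: total 18.
No size-1 selection does better; minimum is 14.

14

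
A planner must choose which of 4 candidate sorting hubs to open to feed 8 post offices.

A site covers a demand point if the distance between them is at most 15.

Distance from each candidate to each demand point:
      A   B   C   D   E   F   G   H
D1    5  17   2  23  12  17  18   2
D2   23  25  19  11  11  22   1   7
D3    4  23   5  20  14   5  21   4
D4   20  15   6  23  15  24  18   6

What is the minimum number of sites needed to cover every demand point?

Coverage sets (demand points within 15 of each site):
  D1: {A, C, E, H}
  D2: {D, E, G, H}
  D3: {A, C, E, F, H}
  D4: {B, C, E, H}
No 2 sites suffice: every size-2 union leaves at least one demand point uncovered.
But {D2, D3, D4} covers everything, so the minimum is 3.

3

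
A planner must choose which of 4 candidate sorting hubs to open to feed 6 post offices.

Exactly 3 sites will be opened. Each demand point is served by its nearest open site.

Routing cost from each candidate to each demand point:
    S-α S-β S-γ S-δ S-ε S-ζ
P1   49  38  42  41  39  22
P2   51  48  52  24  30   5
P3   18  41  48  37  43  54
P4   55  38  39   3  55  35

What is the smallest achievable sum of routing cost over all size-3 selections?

133

Open {P2, P3, P4}.
  S-α→P3 18, S-β→P4 38, S-γ→P4 39, S-δ→P4 3, S-ε→P2 30, S-ζ→P2 5  ⇒ total 133.
Compare {P1, P2, P3}: total 157.
Compare {P1, P3, P4}: total 159.
No size-3 selection does better; minimum is 133.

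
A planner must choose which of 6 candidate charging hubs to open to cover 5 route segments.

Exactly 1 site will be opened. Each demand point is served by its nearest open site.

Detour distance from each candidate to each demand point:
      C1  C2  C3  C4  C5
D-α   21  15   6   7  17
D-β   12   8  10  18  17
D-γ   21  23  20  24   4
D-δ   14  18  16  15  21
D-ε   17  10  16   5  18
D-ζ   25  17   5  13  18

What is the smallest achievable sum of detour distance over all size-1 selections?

65

Open {D-β}.
  C1→D-β 12, C2→D-β 8, C3→D-β 10, C4→D-β 18, C5→D-β 17  ⇒ total 65.
Compare {D-α}: total 66.
Compare {D-ε}: total 66.
No size-1 selection does better; minimum is 65.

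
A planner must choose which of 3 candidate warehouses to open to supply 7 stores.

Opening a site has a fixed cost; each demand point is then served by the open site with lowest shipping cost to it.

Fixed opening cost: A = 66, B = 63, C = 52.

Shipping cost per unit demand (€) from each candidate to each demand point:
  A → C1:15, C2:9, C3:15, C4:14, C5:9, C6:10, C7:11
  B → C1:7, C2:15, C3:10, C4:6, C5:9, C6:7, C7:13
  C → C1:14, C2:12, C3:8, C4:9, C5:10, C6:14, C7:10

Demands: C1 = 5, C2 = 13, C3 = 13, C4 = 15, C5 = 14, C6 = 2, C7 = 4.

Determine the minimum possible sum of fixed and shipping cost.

680

Open {B, C}: assign each demand point to its cheapest open site.
  C1→B 5×7=35, C2→C 13×12=156, C3→C 13×8=104, C4→B 15×6=90, C5→B 14×9=126, C6→B 2×7=14, C7→C 4×10=40
  shipping cost 565, fixed 115 → total 680.
Compare {A, B}: shipping cost 556 + fixed 129 = 685.
Compare {B}: shipping cost 642 + fixed 63 = 705.
Compare {A, B, C}: shipping cost 526 + fixed 181 = 707.
All other subsets cost ≥ 685. Minimum total cost: 680.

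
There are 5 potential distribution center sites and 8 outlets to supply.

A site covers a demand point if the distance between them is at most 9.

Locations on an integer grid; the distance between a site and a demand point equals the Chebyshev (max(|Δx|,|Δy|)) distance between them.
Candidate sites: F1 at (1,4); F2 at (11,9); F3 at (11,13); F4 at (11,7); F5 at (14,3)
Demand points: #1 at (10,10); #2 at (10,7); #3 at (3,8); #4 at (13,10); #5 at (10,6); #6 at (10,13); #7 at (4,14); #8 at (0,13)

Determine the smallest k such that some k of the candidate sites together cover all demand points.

2

Coverage sets (demand points within 9 of each site):
  F1: {#1, #2, #3, #5, #6, #8}
  F2: {#1, #2, #3, #4, #5, #6, #7}
  F3: {#1, #2, #3, #4, #5, #6, #7}
  F4: {#1, #2, #3, #4, #5, #6, #7}
  F5: {#1, #2, #4, #5}
No single site covers all 8 demand points.
But {F1, F2} covers everything, so the minimum is 2.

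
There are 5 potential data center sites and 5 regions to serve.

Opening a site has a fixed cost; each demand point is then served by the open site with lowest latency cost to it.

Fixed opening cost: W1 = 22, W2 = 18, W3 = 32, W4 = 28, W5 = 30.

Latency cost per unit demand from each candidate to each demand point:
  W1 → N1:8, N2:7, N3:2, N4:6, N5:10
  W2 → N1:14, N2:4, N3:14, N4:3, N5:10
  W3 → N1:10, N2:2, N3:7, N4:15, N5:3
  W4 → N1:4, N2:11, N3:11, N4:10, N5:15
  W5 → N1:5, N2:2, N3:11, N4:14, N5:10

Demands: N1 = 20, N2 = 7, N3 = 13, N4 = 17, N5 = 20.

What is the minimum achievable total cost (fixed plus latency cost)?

Open {W1, W2, W3, W4}: assign each demand point to its cheapest open site.
  N1→W4 20×4=80, N2→W3 7×2=14, N3→W1 13×2=26, N4→W2 17×3=51, N5→W3 20×3=60
  latency cost 231, fixed 100 → total 331.
Compare {W1, W2, W3, W5}: latency cost 251 + fixed 102 = 353.
Compare {W1, W2, W3, W4, W5}: latency cost 231 + fixed 130 = 361.
Compare {W1, W3, W4}: latency cost 282 + fixed 82 = 364.
All other subsets cost ≥ 353. Minimum total cost: 331.

331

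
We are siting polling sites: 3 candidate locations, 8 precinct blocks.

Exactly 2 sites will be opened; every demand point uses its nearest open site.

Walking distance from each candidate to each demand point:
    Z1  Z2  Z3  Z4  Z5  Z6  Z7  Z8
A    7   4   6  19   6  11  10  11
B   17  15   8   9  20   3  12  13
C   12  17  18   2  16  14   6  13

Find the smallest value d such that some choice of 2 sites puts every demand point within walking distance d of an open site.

Open {A, B}.
  Farthest demand point is Z8 at walking distance 11 (to A); all others are ≤ 11.
With {A, C} the worst case is 11.
With {B, C} the worst case is 16.
No size-2 selection achieves below 11.

11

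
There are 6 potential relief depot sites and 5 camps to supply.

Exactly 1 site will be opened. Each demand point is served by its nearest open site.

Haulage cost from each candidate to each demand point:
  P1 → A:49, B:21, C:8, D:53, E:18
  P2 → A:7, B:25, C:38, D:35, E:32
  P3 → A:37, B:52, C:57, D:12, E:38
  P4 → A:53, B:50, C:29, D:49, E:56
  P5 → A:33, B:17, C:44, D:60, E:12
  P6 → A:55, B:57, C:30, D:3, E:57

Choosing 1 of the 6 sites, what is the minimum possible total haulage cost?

137

Open {P2}.
  A→P2 7, B→P2 25, C→P2 38, D→P2 35, E→P2 32  ⇒ total 137.
Compare {P1}: total 149.
Compare {P5}: total 166.
No size-1 selection does better; minimum is 137.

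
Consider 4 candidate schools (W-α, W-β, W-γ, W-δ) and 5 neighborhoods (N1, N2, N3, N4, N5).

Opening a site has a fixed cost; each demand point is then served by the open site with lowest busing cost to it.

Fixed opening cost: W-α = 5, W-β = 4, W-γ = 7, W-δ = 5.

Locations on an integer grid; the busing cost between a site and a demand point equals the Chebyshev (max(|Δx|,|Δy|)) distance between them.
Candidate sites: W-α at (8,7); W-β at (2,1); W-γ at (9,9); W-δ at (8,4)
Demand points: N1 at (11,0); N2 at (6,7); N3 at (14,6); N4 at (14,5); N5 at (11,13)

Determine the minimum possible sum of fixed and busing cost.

32

Open {W-α}: assign each demand point to its cheapest open site.
  N1→W-α 7, N2→W-α 2, N3→W-α 6, N4→W-α 6, N5→W-α 6
  busing cost 27, fixed 5 → total 32.
Compare {W-γ}: busing cost 26 + fixed 7 = 33.
Compare {W-δ}: busing cost 28 + fixed 5 = 33.
Compare {W-γ, W-δ}: busing cost 21 + fixed 12 = 33.
All other subsets cost ≥ 33. Minimum total cost: 32.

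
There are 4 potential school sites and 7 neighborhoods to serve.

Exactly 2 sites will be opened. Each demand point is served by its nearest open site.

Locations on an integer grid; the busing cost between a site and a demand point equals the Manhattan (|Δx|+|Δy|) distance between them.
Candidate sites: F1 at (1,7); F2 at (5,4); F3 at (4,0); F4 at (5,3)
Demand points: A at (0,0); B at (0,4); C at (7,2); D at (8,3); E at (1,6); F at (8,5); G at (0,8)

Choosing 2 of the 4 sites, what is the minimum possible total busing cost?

Open {F1, F4}.
  A→F1 8, B→F1 4, C→F4 3, D→F4 3, E→F1 1, F→F4 5, G→F1 2  ⇒ total 26.
Compare {F1, F2}: total 27.
Compare {F1, F3}: total 32.
No size-2 selection does better; minimum is 26.

26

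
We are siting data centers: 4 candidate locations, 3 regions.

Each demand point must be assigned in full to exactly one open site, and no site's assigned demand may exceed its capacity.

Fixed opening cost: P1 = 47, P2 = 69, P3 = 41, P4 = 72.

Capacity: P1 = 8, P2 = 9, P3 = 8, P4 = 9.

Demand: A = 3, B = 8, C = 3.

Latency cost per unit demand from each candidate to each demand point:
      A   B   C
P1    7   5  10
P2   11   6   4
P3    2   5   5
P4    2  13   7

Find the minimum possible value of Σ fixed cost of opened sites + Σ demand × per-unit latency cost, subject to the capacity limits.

Open {P1, P3}; cheapest assignment that respects the capacities:
  P1 (cap 8, load 8): B — cost 8×5 = 40
  P3 (cap 8, load 6): A, C — cost 3×2 + 3×5 = 21
  Shipping 61, fixed 88 → total 149.
  Any other capacity-feasible assignment to {P1, P3} ships for at least 61.
Compare {P2, P3}: its best feasible assignment gives total 179.
Compare {P3, P4}: its best feasible assignment gives total 180.
Every other set of open sites that can feasibly serve all demand totals ≥ 179 even under its best assignment. Minimum: 149.

149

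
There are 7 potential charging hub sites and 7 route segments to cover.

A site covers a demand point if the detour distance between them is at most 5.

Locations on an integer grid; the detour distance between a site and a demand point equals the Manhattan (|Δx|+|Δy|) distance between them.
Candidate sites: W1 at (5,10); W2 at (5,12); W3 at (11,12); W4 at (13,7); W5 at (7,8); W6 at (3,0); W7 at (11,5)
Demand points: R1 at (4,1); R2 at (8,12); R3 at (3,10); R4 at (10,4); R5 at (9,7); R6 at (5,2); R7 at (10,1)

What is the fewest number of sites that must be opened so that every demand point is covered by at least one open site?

3

Coverage sets (demand points within 5 of each site):
  W1: {R2, R3}
  W2: {R2, R3}
  W3: {R2}
  W4: {R5}
  W5: {R2, R5}
  W6: {R1, R6}
  W7: {R4, R5, R7}
No 2 sites suffice: every size-2 union leaves at least one demand point uncovered.
But {W1, W6, W7} covers everything, so the minimum is 3.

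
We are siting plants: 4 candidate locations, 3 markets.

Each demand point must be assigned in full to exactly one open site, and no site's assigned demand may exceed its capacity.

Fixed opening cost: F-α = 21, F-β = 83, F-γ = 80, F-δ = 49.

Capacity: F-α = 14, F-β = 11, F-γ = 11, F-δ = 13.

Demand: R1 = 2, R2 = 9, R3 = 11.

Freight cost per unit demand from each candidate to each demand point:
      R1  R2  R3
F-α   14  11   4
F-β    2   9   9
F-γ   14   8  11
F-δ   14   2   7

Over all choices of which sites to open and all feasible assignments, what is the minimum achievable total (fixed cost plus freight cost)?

160

Open {F-α, F-δ}; cheapest assignment that respects the capacities:
  F-α (cap 14, load 13): R1, R3 — cost 2×14 + 11×4 = 72
  F-δ (cap 13, load 9): R2 — cost 9×2 = 18
  Shipping 90, fixed 70 → total 160.
  Any other capacity-feasible assignment to {F-α, F-δ} ships for at least 90.
Compare {F-α, F-β, F-δ}: its best feasible assignment gives total 219.
Compare {F-α, F-β}: its best feasible assignment gives total 233.
Every other set of open sites that can feasibly serve all demand totals ≥ 219 even under its best assignment. Minimum: 160.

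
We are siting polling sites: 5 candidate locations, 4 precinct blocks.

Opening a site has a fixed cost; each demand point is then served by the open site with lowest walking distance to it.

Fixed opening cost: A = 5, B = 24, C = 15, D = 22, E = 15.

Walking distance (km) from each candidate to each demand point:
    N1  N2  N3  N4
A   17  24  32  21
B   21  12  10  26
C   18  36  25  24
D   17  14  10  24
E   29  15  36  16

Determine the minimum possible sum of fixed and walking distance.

87

Open {D}: assign each demand point to its cheapest open site.
  N1→D 17, N2→D 14, N3→D 10, N4→D 24
  walking distance 65, fixed 22 → total 87.
Compare {A, B}: walking distance 60 + fixed 29 = 89.
Compare {A, D}: walking distance 62 + fixed 27 = 89.
Compare {B}: walking distance 69 + fixed 24 = 93.
All other subsets cost ≥ 89. Minimum total cost: 87.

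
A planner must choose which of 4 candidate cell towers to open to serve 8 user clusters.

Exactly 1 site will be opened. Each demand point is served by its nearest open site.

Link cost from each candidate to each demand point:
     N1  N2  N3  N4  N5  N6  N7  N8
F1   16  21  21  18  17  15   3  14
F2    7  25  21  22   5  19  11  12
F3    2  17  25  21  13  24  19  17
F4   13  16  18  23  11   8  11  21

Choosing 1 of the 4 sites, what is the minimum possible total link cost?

Open {F4}.
  N1→F4 13, N2→F4 16, N3→F4 18, N4→F4 23, N5→F4 11, N6→F4 8, N7→F4 11, N8→F4 21  ⇒ total 121.
Compare {F2}: total 122.
Compare {F1}: total 125.
No size-1 selection does better; minimum is 121.

121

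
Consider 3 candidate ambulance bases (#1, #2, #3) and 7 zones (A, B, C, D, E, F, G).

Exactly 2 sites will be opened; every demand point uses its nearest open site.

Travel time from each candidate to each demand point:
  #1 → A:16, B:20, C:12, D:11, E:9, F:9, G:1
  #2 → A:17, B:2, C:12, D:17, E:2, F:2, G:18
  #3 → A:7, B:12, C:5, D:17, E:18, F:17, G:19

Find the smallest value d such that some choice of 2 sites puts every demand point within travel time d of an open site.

Open {#1, #3}.
  Farthest demand point is B at travel time 12 (to #3); all others are ≤ 12.
With {#1, #2} the worst case is 16.
With {#2, #3} the worst case is 18.
No size-2 selection achieves below 12.

12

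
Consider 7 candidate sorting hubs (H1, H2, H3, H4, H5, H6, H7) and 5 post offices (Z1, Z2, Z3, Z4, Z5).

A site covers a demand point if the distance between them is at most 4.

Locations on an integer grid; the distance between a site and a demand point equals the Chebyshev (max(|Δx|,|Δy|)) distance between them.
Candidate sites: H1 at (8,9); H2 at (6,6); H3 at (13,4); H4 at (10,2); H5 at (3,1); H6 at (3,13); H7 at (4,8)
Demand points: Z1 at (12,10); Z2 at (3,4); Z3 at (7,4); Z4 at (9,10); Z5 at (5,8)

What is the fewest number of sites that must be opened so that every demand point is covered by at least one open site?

Coverage sets (demand points within 4 of each site):
  H1: {Z1, Z4, Z5}
  H2: {Z2, Z3, Z4, Z5}
  H3: {}
  H4: {Z3}
  H5: {Z2, Z3}
  H6: {}
  H7: {Z2, Z3, Z5}
No single site covers all 5 demand points.
But {H1, H2} covers everything, so the minimum is 2.

2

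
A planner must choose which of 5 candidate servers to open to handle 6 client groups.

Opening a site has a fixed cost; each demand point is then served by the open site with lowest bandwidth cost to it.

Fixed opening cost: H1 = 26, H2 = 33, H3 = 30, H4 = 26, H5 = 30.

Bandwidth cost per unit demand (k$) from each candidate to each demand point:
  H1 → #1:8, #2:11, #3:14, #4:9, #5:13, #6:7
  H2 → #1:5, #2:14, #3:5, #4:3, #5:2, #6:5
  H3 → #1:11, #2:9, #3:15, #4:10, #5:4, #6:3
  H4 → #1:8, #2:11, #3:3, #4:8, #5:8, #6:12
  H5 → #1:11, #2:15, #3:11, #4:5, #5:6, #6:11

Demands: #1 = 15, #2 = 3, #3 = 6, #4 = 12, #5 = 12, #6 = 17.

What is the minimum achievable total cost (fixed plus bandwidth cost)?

Open {H2, H3}: assign each demand point to its cheapest open site.
  #1→H2 15×5=75, #2→H3 3×9=27, #3→H2 6×5=30, #4→H2 12×3=36, #5→H2 12×2=24, #6→H3 17×3=51
  bandwidth cost 243, fixed 63 → total 306.
Compare {H2, H3, H4}: bandwidth cost 231 + fixed 89 = 320.
Compare {H2}: bandwidth cost 292 + fixed 33 = 325.
Compare {H2, H4}: bandwidth cost 271 + fixed 59 = 330.
All other subsets cost ≥ 320. Minimum total cost: 306.

306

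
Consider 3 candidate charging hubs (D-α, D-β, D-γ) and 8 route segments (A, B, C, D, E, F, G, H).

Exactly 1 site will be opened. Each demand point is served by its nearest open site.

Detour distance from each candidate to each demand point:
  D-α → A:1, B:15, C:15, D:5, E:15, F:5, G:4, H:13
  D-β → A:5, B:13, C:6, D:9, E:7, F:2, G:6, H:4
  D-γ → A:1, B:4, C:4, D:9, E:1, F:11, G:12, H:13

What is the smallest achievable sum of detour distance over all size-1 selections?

52

Open {D-β}.
  A→D-β 5, B→D-β 13, C→D-β 6, D→D-β 9, E→D-β 7, F→D-β 2, G→D-β 6, H→D-β 4  ⇒ total 52.
Compare {D-γ}: total 55.
Compare {D-α}: total 73.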